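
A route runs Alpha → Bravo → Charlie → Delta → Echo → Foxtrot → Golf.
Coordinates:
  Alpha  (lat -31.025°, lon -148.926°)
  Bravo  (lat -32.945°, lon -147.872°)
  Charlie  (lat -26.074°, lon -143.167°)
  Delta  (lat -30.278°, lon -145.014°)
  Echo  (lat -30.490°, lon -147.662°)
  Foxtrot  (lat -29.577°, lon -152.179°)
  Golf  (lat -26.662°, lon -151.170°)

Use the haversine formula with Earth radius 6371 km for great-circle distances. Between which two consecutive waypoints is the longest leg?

Leg distances:
Alpha→Bravo: 235.5 km
Bravo→Charlie: 889.1 km
Charlie→Delta: 501.3 km
Delta→Echo: 255.1 km
Echo→Foxtrot: 446.5 km
Foxtrot→Golf: 338.9 km
The longest leg is Bravo–Charlie at 889.1 km.

Bravo–Charlie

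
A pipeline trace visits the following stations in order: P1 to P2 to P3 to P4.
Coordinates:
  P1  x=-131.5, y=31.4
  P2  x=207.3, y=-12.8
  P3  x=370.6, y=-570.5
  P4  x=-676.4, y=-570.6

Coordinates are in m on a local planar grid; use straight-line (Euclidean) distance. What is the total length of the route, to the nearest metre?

Leg distances:
P1→P2: 341.7 m  (cumulative 341.7 m)
P2→P3: 581.1 m  (cumulative 922.8 m)
P3→P4: 1047.0 m  (cumulative 1969.8 m)
Total route length ≈ 1970 m.

1970 m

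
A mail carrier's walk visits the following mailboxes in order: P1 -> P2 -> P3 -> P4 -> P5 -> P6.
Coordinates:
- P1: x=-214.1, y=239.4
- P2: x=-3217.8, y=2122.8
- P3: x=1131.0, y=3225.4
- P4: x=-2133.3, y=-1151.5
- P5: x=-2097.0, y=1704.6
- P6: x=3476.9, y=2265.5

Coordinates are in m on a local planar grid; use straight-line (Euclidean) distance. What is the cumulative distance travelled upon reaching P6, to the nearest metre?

Leg distances:
P1→P2: 3545.3 m  (cumulative 3545.3 m)
P2→P3: 4486.4 m  (cumulative 8031.7 m)
P3→P4: 5460.1 m  (cumulative 13491.9 m)
P4→P5: 2856.3 m  (cumulative 16348.2 m)
P5→P6: 5602.1 m  (cumulative 21950.2 m)
Cumulative distance at P6 ≈ 21950 m.

21950 m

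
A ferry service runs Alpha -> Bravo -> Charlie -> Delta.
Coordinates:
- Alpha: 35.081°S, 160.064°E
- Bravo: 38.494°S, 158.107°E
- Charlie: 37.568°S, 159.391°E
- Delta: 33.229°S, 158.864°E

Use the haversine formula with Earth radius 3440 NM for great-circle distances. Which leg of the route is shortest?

Leg distances:
Alpha→Bravo: 225.5 NM
Bravo→Charlie: 82.3 NM
Charlie→Delta: 261.8 NM
The shortest leg is Bravo–Charlie at 82.3 NM.

Bravo–Charlie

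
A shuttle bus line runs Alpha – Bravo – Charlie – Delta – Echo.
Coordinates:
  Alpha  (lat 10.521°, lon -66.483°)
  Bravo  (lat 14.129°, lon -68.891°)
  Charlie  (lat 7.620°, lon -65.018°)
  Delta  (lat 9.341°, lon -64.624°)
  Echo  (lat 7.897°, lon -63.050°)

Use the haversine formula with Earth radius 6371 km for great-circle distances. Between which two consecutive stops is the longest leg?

Leg distances:
Alpha→Bravo: 478.9 km
Bravo→Charlie: 838.1 km
Charlie→Delta: 196.2 km
Delta→Echo: 236.1 km
The longest leg is Bravo–Charlie at 838.1 km.

Bravo–Charlie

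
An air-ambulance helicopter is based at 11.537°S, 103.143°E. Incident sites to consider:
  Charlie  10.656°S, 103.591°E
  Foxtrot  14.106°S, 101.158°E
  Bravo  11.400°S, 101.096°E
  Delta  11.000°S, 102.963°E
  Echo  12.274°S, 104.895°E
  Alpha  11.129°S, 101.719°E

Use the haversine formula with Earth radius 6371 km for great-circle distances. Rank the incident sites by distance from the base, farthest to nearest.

Foxtrot, Bravo, Echo, Alpha, Charlie, Delta

Distance from the base at 11.537°S, 103.143°E to each:
Foxtrot 14.106°S, 101.158°E: 357.6 km
Bravo 11.400°S, 101.096°E: 223.6 km
Echo 12.274°S, 104.895°E: 207.5 km
Alpha 11.129°S, 101.719°E: 161.7 km
Charlie 10.656°S, 103.591°E: 109.5 km
Delta 11.000°S, 102.963°E: 62.9 km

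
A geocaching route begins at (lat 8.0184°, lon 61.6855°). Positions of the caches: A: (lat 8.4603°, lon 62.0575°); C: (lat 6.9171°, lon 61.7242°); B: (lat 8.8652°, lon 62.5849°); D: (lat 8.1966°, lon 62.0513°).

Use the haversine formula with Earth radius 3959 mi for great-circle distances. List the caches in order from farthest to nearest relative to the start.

B, C, A, D

Distance from the start at (lat 8.0184°, lon 61.6855°) to each:
B (lat 8.8652°, lon 62.5849°): 84.9 mi
C (lat 6.9171°, lon 61.7242°): 76.1 mi
A (lat 8.4603°, lon 62.0575°): 39.7 mi
D (lat 8.1966°, lon 62.0513°): 27.9 mi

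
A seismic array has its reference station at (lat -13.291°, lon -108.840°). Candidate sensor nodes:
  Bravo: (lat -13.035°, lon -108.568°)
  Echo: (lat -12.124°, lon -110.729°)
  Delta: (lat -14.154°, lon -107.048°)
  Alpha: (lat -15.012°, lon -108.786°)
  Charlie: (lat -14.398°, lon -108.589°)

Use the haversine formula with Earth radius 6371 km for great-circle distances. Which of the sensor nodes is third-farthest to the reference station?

Distance to each, sorted:
Echo: 242.5 km
Delta: 216.1 km
Alpha: 191.5 km
Charlie: 126.0 km
Bravo: 41.0 km
The third-farthest is Alpha at 191.5 km.

Alpha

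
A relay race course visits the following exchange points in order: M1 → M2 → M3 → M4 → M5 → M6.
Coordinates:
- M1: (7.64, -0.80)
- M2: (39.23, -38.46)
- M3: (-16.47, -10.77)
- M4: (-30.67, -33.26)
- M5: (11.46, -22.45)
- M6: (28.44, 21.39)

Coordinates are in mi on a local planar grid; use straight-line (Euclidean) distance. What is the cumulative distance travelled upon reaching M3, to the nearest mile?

Leg distances:
M1→M2: 49.2 mi  (cumulative 49.2 mi)
M2→M3: 62.2 mi  (cumulative 111.4 mi)
Cumulative distance at M3 ≈ 111 mi.

111 mi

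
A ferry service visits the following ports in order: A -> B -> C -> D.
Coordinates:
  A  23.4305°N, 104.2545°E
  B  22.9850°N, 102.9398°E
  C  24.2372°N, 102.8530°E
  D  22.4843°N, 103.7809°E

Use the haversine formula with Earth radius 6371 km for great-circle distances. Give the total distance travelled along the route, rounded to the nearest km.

499 km

Leg distances:
A→B: 143.2 km  (cumulative 143.2 km)
B→C: 139.5 km  (cumulative 282.7 km)
C→D: 216.7 km  (cumulative 499.4 km)
Total route length ≈ 499 km.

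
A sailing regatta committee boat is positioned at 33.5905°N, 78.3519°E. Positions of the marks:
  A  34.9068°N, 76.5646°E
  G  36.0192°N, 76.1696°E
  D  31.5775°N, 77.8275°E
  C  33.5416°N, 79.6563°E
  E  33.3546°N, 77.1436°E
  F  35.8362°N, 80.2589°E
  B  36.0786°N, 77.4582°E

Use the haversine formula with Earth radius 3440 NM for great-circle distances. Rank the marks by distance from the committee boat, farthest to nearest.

G, F, B, D, A, C, E

Distances from the committee boat:
G 36.0192°N, 76.1696°E: 181.2 NM
F 35.8362°N, 80.2589°E: 164.4 NM
B 36.0786°N, 77.4582°E: 155.7 NM
D 31.5775°N, 77.8275°E: 123.7 NM
A 34.9068°N, 76.5646°E: 118.8 NM
C 33.5416°N, 79.6563°E: 65.3 NM
E 33.3546°N, 77.1436°E: 62.1 NM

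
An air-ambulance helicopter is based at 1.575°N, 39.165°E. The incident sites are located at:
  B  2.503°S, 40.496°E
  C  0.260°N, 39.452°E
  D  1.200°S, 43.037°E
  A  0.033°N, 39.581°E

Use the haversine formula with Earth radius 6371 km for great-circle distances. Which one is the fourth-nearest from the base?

Distances from the base (1.575°N, 39.165°E):
C: 149.7 km
A: 177.6 km
B: 477.0 km
D: 529.7 km
The fourth-nearest is D at 529.7 km.

D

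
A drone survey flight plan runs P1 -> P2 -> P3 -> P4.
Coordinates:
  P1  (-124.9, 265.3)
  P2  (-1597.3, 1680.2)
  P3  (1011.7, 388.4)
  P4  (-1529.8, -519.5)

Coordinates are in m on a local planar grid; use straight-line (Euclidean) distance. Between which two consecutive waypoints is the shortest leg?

Leg distances:
P1→P2: 2042.0 m
P2→P3: 2911.3 m
P3→P4: 2698.8 m
The shortest leg is P1–P2 at 2042.0 m.

P1–P2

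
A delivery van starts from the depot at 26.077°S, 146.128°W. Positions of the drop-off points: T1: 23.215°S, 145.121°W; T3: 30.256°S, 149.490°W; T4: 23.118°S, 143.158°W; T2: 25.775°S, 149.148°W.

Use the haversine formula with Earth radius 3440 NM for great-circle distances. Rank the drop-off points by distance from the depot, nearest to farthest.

T2, T1, T4, T3

Computing each great-circle distance from 26.077°S, 146.128°W:
T2 25.775°S, 149.148°W: 164.1 NM
T1 23.215°S, 145.121°W: 180.4 NM
T4 23.118°S, 143.158°W: 240.5 NM
T3 30.256°S, 149.490°W: 307.6 NM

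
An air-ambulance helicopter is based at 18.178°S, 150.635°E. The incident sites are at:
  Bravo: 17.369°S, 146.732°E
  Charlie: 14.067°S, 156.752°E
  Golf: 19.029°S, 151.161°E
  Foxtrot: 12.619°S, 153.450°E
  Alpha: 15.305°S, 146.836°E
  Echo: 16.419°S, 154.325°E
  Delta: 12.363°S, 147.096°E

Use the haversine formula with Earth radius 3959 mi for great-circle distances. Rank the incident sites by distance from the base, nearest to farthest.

Golf, Bravo, Echo, Alpha, Foxtrot, Delta, Charlie

Distances from the base:
Golf 19.029°S, 151.161°E: 68.1 mi
Bravo 17.369°S, 146.732°E: 262.8 mi
Echo 16.419°S, 154.325°E: 272.1 mi
Alpha 15.305°S, 146.836°E: 320.3 mi
Foxtrot 12.619°S, 153.450°E: 427.4 mi
Delta 12.363°S, 147.096°E: 465.9 mi
Charlie 14.067°S, 156.752°E: 495.4 mi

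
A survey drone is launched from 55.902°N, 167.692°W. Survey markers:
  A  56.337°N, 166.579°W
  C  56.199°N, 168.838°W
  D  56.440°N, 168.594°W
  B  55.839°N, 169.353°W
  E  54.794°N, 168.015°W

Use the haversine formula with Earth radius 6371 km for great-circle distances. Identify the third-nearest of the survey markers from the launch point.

Distances from the launch point (55.902°N, 167.692°W):
C: 78.5 km
D: 81.8 km
A: 84.3 km
B: 103.9 km
E: 124.9 km
The third-nearest is A at 84.3 km.

A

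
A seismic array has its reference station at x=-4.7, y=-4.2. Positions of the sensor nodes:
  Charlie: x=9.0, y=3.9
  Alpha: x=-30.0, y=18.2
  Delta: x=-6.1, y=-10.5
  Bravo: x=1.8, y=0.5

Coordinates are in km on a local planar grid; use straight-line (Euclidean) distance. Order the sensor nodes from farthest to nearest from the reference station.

Distance from the reference station at x=-4.7, y=-4.2 to each:
Alpha x=-30.0, y=18.2: 33.8 km
Charlie x=9.0, y=3.9: 15.9 km
Bravo x=1.8, y=0.5: 8.0 km
Delta x=-6.1, y=-10.5: 6.5 km

Alpha, Charlie, Bravo, Delta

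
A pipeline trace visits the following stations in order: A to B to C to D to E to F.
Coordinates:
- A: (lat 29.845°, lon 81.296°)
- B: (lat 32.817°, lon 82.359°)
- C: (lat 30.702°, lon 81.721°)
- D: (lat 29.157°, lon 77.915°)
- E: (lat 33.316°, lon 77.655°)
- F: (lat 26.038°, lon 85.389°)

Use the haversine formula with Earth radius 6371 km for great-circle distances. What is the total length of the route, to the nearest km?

2557 km

Leg distances:
A→B: 345.5 km  (cumulative 345.5 km)
B→C: 242.8 km  (cumulative 588.3 km)
C→D: 405.0 km  (cumulative 993.3 km)
D→E: 463.1 km  (cumulative 1456.4 km)
E→F: 1100.7 km  (cumulative 2557.1 km)
Total route length ≈ 2557 km.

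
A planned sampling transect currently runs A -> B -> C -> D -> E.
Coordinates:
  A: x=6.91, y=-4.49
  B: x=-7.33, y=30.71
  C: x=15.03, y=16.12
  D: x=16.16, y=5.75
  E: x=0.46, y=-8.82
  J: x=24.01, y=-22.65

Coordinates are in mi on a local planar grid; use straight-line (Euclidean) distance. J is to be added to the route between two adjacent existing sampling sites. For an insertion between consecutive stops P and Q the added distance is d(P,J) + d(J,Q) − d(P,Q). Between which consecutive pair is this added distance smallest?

between D and E

Added distance for inserting J between each consecutive pair:
A–B: 48.9 mi
B–C: 75.0 mi
C–D: 58.8 mi
D–E: 35.4 mi
Smallest added distance is 35.4 mi, inserting between D and E.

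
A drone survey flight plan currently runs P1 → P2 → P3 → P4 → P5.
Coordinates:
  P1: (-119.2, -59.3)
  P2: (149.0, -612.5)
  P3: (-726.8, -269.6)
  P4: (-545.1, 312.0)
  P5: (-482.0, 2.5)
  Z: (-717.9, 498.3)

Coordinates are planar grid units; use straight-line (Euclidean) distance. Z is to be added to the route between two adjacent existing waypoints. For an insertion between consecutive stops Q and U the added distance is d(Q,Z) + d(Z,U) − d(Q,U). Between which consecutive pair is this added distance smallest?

Added distance for inserting Z between each consecutive pair:
P1–P2: 1612.4
P2–P3: 1236.5
P3–P4: 412.7
P4–P5: 487.3
Smallest added distance is 412.7, inserting between P3 and P4.

between P3 and P4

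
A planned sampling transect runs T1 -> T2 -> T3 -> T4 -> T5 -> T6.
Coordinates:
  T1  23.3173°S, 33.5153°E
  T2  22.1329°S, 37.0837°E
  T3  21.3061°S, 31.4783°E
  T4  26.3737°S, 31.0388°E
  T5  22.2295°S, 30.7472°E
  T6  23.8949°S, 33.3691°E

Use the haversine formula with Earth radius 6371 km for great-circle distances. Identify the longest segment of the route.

Leg distances:
T1→T2: 388.9 km
T2→T3: 586.3 km
T3→T4: 565.3 km
T4→T5: 461.8 km
T5→T6: 325.9 km
The longest leg is T2–T3 at 586.3 km.

T2–T3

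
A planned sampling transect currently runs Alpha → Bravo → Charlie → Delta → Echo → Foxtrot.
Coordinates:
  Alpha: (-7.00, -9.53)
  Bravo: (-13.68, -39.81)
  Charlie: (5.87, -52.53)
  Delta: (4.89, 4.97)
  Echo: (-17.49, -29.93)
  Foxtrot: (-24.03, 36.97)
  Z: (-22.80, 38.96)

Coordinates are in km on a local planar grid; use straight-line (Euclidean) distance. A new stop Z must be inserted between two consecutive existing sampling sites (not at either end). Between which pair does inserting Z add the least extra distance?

between Echo and Foxtrot

Added distance for inserting Z between each consecutive pair:
Alpha–Bravo: 99.3 km
Bravo–Charlie: 151.8 km
Charlie–Delta: 82.2 km
Delta–Echo: 71.5 km
Echo–Foxtrot: 4.2 km
Smallest added distance is 4.2 km, inserting between Echo and Foxtrot.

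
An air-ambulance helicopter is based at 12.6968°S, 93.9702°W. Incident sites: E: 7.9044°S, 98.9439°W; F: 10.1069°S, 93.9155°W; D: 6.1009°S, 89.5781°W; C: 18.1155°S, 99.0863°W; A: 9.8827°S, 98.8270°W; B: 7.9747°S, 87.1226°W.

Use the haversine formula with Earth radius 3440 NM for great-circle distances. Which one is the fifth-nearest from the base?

D

Distances from the base (12.6968°S, 93.9702°W):
F: 155.5 NM
A: 332.1 NM
E: 411.2 NM
C: 439.8 NM
D: 473.7 NM
B: 493.8 NM
The fifth-nearest is D at 473.7 NM.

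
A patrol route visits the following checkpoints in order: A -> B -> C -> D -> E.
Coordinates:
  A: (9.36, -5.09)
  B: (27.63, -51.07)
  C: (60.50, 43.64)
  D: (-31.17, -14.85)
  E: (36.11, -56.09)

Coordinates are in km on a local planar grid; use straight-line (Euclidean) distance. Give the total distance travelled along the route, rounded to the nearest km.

337 km

Leg distances:
A→B: 49.5 km  (cumulative 49.5 km)
B→C: 100.3 km  (cumulative 149.7 km)
C→D: 108.7 km  (cumulative 258.5 km)
D→E: 78.9 km  (cumulative 337.4 km)
Total route length ≈ 337 km.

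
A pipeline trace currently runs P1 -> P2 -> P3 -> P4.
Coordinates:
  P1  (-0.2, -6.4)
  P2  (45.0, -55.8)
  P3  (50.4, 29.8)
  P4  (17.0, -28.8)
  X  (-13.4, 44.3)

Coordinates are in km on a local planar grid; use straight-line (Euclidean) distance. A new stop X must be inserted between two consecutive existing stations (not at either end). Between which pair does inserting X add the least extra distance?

between P3 and P4

Added distance for inserting X between each consecutive pair:
P1–P2: 101.3 km
P2–P3: 95.5 km
P3–P4: 77.1 km
Smallest added distance is 77.1 km, inserting between P3 and P4.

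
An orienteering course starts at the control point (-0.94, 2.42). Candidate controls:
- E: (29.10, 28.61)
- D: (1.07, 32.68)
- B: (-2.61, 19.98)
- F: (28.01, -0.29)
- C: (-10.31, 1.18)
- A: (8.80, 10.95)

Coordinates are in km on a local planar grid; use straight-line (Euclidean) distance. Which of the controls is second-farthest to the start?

Distance to each, sorted:
E: 39.9 km
D: 30.3 km
F: 29.1 km
B: 17.6 km
A: 12.9 km
C: 9.5 km
The second-farthest is D at 30.3 km.

D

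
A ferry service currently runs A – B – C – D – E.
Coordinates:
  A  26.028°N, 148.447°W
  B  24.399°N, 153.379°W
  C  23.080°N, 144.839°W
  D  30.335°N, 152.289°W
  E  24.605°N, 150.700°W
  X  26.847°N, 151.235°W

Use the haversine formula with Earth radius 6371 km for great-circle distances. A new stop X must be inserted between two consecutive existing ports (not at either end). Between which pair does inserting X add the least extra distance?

Added distance for inserting X between each consecutive pair:
A–B: 110.8 km
B–C: 234.1 km
C–D: 75.9 km
D–E: 0.1 km
Smallest added distance is 0.1 km, inserting between D and E.

between D and E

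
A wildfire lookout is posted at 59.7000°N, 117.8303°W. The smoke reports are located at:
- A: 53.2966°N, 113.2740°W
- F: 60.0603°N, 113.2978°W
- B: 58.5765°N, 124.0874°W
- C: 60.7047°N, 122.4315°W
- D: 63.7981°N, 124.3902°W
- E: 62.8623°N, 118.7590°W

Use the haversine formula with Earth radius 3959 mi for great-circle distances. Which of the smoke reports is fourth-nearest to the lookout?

B

Distance to each, sorted:
F: 159.1 mi
C: 172.5 mi
E: 220.7 mi
B: 234.9 mi
D: 354.9 mi
A: 475.1 mi
The fourth-nearest is B at 234.9 mi.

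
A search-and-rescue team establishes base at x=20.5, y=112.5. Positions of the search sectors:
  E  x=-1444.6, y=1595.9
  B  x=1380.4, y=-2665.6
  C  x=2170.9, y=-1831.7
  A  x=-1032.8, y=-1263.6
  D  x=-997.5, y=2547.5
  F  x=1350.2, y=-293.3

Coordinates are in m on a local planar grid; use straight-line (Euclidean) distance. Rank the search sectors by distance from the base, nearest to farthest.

F, A, E, D, C, B

Distances from the base:
F x=1350.2, y=-293.3: 1390.2 m
A x=-1032.8, y=-1263.6: 1732.9 m
E x=-1444.6, y=1595.9: 2084.9 m
D x=-997.5, y=2547.5: 2639.2 m
C x=2170.9, y=-1831.7: 2899.0 m
B x=1380.4, y=-2665.6: 3093.1 m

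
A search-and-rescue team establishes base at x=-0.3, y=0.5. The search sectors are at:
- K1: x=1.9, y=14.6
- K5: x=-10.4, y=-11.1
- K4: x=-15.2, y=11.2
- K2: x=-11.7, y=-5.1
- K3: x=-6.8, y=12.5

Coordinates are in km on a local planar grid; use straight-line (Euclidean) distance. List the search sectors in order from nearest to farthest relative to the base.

K2, K3, K1, K5, K4

Computing each straight-line distance from x=-0.3, y=0.5:
K2 x=-11.7, y=-5.1: 12.7 km
K3 x=-6.8, y=12.5: 13.6 km
K1 x=1.9, y=14.6: 14.3 km
K5 x=-10.4, y=-11.1: 15.4 km
K4 x=-15.2, y=11.2: 18.3 km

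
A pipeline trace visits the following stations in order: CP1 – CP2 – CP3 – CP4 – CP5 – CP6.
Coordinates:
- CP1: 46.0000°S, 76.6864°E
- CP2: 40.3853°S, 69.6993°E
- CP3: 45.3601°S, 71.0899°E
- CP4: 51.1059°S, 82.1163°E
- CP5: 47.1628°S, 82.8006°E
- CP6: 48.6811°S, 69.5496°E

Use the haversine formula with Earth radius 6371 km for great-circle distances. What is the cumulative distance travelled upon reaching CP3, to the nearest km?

1407 km

Leg distances:
CP1→CP2: 842.3 km  (cumulative 842.3 km)
CP2→CP3: 564.6 km  (cumulative 1407.0 km)
Cumulative distance at CP3 ≈ 1407 km.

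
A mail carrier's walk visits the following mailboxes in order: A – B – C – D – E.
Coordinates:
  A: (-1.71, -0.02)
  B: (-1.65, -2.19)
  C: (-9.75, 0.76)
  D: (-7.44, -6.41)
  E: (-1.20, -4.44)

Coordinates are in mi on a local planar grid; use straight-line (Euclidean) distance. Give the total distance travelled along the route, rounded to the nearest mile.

Leg distances:
A→B: 2.2 mi  (cumulative 2.2 mi)
B→C: 8.6 mi  (cumulative 10.8 mi)
C→D: 7.5 mi  (cumulative 18.3 mi)
D→E: 6.5 mi  (cumulative 24.9 mi)
Total route length ≈ 25 mi.

25 mi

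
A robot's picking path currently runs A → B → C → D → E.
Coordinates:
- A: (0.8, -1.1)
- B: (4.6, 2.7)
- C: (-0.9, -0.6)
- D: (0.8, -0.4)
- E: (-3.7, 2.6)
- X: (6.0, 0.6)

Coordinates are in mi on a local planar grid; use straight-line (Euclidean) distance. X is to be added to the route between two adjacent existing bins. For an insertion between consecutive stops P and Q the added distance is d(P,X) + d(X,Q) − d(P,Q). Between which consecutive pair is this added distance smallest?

Added distance for inserting X between each consecutive pair:
A–B: 2.6 mi
B–C: 3.1 mi
C–D: 10.6 mi
D–E: 9.8 mi
Smallest added distance is 2.6 mi, inserting between A and B.

between A and B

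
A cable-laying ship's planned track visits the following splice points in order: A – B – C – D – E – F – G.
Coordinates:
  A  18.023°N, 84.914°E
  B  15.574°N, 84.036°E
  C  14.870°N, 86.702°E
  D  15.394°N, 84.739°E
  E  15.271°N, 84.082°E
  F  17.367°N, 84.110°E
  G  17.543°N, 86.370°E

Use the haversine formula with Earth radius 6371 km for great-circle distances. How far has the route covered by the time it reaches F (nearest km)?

1108 km

Leg distances:
A→B: 287.9 km  (cumulative 287.9 km)
B→C: 296.6 km  (cumulative 584.5 km)
C→D: 218.6 km  (cumulative 803.1 km)
D→E: 71.8 km  (cumulative 874.8 km)
E→F: 233.1 km  (cumulative 1107.9 km)
Cumulative distance at F ≈ 1108 km.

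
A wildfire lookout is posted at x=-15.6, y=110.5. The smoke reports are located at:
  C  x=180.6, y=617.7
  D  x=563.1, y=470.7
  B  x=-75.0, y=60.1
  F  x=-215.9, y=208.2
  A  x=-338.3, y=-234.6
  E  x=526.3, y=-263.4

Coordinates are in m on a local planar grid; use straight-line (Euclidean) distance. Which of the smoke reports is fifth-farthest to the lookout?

F

Distances from the lookout (x=-15.6, y=110.5):
D: 681.6 m
E: 658.4 m
C: 543.8 m
A: 472.5 m
F: 222.9 m
B: 77.9 m
The fifth-farthest is F at 222.9 m.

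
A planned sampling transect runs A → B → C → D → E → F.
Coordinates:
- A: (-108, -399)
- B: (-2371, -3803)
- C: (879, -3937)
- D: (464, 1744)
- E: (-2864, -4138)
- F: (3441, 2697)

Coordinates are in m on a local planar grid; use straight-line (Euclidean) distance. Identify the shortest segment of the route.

Leg distances:
A→B: 4087.6 m
B→C: 3252.8 m
C→D: 5696.1 m
D→E: 6758.2 m
E→F: 9298.9 m
The shortest leg is B–C at 3252.8 m.

B–C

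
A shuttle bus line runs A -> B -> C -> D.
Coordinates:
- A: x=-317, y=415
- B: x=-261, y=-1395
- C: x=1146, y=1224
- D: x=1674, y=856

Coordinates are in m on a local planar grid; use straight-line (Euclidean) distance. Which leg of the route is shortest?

C–D

Leg distances:
A→B: 1810.9 m
B→C: 2973.0 m
C→D: 643.6 m
The shortest leg is C–D at 643.6 m.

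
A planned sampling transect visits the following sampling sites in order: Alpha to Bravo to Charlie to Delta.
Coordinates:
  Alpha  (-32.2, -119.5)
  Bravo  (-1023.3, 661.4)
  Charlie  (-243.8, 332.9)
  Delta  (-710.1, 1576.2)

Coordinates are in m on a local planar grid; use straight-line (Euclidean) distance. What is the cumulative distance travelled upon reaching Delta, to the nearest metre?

3436 m

Leg distances:
Alpha→Bravo: 1261.8 m  (cumulative 1261.8 m)
Bravo→Charlie: 845.9 m  (cumulative 2107.7 m)
Charlie→Delta: 1327.9 m  (cumulative 3435.5 m)
Cumulative distance at Delta ≈ 3436 m.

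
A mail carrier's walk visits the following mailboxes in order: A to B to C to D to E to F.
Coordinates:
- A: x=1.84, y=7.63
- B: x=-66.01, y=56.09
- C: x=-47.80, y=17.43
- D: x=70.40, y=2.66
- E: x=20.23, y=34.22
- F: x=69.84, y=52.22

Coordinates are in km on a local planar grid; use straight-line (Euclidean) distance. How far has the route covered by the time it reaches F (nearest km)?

Leg distances:
A→B: 83.4 km  (cumulative 83.4 km)
B→C: 42.7 km  (cumulative 126.1 km)
C→D: 119.1 km  (cumulative 245.2 km)
D→E: 59.3 km  (cumulative 304.5 km)
E→F: 52.8 km  (cumulative 357.3 km)
Cumulative distance at F ≈ 357 km.

357 km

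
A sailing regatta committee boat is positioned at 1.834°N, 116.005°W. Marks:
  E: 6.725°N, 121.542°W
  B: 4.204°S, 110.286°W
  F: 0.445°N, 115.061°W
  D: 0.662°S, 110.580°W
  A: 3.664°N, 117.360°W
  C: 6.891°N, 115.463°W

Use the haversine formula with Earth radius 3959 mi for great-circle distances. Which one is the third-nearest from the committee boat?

Distance to each, sorted:
F: 116.0 mi
A: 157.3 mi
C: 351.4 mi
D: 412.6 mi
E: 509.6 mi
B: 574.5 mi
The third-nearest is C at 351.4 mi.

C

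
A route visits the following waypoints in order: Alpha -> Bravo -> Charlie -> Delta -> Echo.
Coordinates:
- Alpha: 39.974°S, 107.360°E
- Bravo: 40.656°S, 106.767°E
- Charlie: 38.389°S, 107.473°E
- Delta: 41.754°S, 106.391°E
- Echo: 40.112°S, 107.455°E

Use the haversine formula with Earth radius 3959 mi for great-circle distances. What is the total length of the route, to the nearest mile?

Leg distances:
Alpha→Bravo: 56.5 mi  (cumulative 56.5 mi)
Bravo→Charlie: 161.1 mi  (cumulative 217.6 mi)
Charlie→Delta: 239.4 mi  (cumulative 457.1 mi)
Delta→Echo: 126.3 mi  (cumulative 583.4 mi)
Total route length ≈ 583 mi.

583 mi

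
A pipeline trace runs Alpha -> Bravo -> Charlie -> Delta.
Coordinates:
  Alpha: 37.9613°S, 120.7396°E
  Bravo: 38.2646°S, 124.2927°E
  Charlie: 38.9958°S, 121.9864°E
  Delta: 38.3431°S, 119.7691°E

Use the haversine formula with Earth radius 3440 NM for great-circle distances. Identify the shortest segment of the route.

Charlie–Delta

Leg distances:
Alpha→Bravo: 168.8 NM
Bravo→Charlie: 116.7 NM
Charlie→Delta: 111.1 NM
The shortest leg is Charlie–Delta at 111.1 NM.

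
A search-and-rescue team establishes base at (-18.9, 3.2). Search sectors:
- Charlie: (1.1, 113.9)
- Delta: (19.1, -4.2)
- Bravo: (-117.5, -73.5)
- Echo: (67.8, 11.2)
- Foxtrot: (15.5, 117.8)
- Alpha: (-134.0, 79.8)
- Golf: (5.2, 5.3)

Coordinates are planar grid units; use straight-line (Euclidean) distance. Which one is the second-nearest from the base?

Distance to each, sorted:
Golf: 24.2
Delta: 38.7
Echo: 87.1
Charlie: 112.5
Foxtrot: 119.7
Bravo: 124.9
Alpha: 138.3
The second-nearest is Delta at 38.7.

Delta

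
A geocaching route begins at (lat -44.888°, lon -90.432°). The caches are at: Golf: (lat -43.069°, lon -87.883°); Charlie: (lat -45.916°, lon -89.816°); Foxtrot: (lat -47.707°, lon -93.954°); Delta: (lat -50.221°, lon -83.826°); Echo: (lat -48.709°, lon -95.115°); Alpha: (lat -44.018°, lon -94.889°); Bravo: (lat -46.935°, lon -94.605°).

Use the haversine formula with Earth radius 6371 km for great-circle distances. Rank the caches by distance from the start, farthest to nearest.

Computing each great-circle distance from (lat -44.888°, lon -90.432°):
Delta (lat -50.221°, lon -83.826°): 772.3 km
Echo (lat -48.709°, lon -95.115°): 554.4 km
Foxtrot (lat -47.707°, lon -93.954°): 414.0 km
Bravo (lat -46.935°, lon -94.605°): 394.9 km
Alpha (lat -44.018°, lon -94.889°): 366.7 km
Golf (lat -43.069°, lon -87.883°): 287.2 km
Charlie (lat -45.916°, lon -89.816°): 124.0 km

Delta, Echo, Foxtrot, Bravo, Alpha, Golf, Charlie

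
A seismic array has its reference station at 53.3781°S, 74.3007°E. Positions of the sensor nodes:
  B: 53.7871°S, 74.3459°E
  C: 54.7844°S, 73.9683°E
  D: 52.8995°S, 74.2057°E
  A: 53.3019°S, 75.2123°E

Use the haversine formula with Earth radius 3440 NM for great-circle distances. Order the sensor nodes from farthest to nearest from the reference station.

Distance from the reference station at 53.3781°S, 74.3007°E to each:
C 54.7844°S, 73.9683°E: 85.2 NM
A 53.3019°S, 75.2123°E: 33.0 NM
D 52.8995°S, 74.2057°E: 28.9 NM
B 53.7871°S, 74.3459°E: 24.6 NM

C, A, D, B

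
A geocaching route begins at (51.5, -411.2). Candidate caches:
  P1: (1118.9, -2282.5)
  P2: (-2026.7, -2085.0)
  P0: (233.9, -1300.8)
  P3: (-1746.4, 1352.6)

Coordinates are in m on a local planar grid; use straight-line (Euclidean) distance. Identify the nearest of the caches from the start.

Distances from the start ((51.5, -411.2)):
P0: 908.1 m
P1: 2154.3 m
P3: 2518.6 m
P2: 2668.4 m
The nearest is P0 at 908.1 m.

P0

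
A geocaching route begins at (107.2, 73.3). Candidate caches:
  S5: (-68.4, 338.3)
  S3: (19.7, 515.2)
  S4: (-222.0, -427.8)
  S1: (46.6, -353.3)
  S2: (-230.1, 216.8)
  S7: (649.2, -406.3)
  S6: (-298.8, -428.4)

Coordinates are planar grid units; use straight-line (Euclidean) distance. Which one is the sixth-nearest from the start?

Distances from the start ((107.2, 73.3)):
S5: 317.9
S2: 366.6
S1: 430.9
S3: 450.5
S4: 599.6
S6: 645.4
S7: 723.7
The sixth-nearest is S6 at 645.4.

S6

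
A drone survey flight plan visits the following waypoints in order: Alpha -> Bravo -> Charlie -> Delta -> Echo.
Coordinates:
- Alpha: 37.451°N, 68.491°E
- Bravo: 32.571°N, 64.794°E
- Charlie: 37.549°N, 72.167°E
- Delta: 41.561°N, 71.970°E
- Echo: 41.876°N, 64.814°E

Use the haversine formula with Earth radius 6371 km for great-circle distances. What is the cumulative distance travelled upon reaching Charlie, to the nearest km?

1508 km

Leg distances:
Alpha→Bravo: 638.5 km  (cumulative 638.5 km)
Bravo→Charlie: 869.4 km  (cumulative 1507.8 km)
Cumulative distance at Charlie ≈ 1508 km.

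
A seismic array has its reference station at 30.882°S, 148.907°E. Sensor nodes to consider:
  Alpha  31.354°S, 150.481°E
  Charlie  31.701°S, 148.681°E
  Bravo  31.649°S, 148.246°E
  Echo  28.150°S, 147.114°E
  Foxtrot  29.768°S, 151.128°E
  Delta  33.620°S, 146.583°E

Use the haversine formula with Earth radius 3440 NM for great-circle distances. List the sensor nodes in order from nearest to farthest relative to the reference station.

Distances from the reference station:
Charlie 31.701°S, 148.681°E: 50.5 NM
Bravo 31.649°S, 148.246°E: 57.2 NM
Alpha 31.354°S, 150.481°E: 85.7 NM
Foxtrot 29.768°S, 151.128°E: 133.1 NM
Echo 28.150°S, 147.114°E: 188.9 NM
Delta 33.620°S, 146.583°E: 202.3 NM

Charlie, Bravo, Alpha, Foxtrot, Echo, Delta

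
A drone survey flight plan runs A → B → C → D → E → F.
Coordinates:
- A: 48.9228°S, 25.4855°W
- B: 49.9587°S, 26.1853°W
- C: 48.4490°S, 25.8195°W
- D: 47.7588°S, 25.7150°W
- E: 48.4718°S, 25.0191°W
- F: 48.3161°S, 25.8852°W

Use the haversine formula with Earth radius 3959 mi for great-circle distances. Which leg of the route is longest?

Leg distances:
A→B: 78.2 mi
B→C: 105.6 mi
C→D: 47.9 mi
D→E: 58.8 mi
E→F: 41.2 mi
The longest leg is B–C at 105.6 mi.

B–C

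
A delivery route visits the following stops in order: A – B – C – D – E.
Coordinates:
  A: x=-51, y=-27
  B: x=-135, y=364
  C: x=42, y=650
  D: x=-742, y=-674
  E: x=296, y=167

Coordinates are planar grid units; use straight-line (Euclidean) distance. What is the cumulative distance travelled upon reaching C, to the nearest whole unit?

736

Leg distances:
A→B: 399.9  (cumulative 399.9)
B→C: 336.3  (cumulative 736.3)
Cumulative distance at C ≈ 736.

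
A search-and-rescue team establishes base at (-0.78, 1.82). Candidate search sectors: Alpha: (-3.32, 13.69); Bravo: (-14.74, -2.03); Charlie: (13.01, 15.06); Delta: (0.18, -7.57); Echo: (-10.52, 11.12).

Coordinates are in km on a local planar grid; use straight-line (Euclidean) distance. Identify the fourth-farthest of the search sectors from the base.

Distance to each, sorted:
Charlie: 19.1 km
Bravo: 14.5 km
Echo: 13.5 km
Alpha: 12.1 km
Delta: 9.4 km
The fourth-farthest is Alpha at 12.1 km.

Alpha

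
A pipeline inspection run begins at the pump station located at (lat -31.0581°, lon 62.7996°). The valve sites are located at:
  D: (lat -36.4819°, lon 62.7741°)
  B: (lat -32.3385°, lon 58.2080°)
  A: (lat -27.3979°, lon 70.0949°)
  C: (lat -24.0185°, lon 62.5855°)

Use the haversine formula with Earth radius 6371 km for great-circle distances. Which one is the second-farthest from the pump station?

Distances from the pump station ((lat -31.0581°, lon 62.7996°)):
A: 816.3 km
C: 783.1 km
D: 603.1 km
B: 457.1 km
The second-farthest is C at 783.1 km.

C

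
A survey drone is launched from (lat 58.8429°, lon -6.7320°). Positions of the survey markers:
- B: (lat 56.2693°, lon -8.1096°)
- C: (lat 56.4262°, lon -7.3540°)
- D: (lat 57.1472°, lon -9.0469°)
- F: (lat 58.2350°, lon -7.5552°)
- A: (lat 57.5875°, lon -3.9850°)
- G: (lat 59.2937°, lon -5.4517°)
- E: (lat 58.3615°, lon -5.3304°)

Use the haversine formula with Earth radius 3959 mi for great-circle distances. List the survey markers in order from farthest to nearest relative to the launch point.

Distance from the launch point at (lat 58.8429°, lon -6.7320°) to each:
B (lat 56.2693°, lon -8.1096°): 185.0 mi
C (lat 56.4262°, lon -7.3540°): 168.6 mi
D (lat 57.1472°, lon -9.0469°): 144.6 mi
A (lat 57.5875°, lon -3.9850°): 132.3 mi
E (lat 58.3615°, lon -5.3304°): 60.4 mi
G (lat 59.2937°, lon -5.4517°): 55.1 mi
F (lat 58.2350°, lon -7.5552°): 51.4 mi

B, C, D, A, E, G, F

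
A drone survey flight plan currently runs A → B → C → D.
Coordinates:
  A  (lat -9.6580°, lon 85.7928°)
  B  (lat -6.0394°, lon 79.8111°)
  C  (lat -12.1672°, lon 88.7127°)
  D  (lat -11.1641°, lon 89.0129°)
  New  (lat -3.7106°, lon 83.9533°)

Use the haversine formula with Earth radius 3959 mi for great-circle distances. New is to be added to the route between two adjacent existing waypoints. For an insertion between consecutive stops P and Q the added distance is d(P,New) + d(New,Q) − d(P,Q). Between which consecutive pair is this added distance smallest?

Added distance for inserting New between each consecutive pair:
A–B: 277.6 mi
B–C: 256.2 mi
C–D: 1217.3 mi
Smallest added distance is 256.2 mi, inserting between B and C.

between B and C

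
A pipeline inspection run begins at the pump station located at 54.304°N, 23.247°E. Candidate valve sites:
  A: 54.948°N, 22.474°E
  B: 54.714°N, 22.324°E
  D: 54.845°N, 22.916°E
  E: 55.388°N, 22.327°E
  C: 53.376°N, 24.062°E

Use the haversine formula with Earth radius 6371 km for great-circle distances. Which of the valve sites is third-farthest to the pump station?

A

Distances from the pump station (54.304°N, 23.247°E):
E: 134.2 km
C: 116.2 km
A: 87.2 km
B: 75.0 km
D: 63.8 km
The third-farthest is A at 87.2 km.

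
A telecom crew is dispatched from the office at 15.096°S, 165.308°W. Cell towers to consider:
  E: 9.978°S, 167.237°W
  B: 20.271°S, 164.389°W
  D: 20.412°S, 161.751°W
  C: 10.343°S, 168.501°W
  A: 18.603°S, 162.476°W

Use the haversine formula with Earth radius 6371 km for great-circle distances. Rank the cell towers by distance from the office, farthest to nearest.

D, C, E, B, A

Distance from the office at 15.096°S, 165.308°W to each:
D 20.412°S, 161.751°W: 700.8 km
C 10.343°S, 168.501°W: 631.8 km
E 9.978°S, 167.237°W: 606.4 km
B 20.271°S, 164.389°W: 583.6 km
A 18.603°S, 162.476°W: 492.8 km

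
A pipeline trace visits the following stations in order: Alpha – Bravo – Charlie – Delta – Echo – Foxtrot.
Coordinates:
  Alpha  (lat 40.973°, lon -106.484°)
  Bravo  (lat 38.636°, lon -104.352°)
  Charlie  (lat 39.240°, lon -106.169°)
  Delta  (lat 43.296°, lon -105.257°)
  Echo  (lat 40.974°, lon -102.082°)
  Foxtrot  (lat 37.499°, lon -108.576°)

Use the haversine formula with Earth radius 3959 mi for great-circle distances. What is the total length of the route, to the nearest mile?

Leg distances:
Alpha→Bravo: 197.2 mi  (cumulative 197.2 mi)
Bravo→Charlie: 106.2 mi  (cumulative 303.4 mi)
Charlie→Delta: 284.2 mi  (cumulative 587.6 mi)
Delta→Echo: 228.5 mi  (cumulative 816.1 mi)
Echo→Foxtrot: 422.2 mi  (cumulative 1238.3 mi)
Total route length ≈ 1238 mi.

1238 mi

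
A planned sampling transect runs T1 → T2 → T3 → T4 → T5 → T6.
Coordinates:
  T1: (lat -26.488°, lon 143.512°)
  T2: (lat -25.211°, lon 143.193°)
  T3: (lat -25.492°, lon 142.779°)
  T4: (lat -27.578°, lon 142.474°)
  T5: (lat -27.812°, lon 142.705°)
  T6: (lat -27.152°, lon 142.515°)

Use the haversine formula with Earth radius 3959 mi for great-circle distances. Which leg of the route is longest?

T3–T4

Leg distances:
T1→T2: 90.4 mi
T2→T3: 32.3 mi
T3→T4: 145.4 mi
T4→T5: 21.5 mi
T5→T6: 47.1 mi
The longest leg is T3–T4 at 145.4 mi.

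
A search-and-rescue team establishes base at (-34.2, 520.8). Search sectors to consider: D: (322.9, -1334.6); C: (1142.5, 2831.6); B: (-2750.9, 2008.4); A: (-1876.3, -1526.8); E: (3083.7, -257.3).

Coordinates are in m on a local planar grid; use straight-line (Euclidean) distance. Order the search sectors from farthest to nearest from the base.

E, B, A, C, D

Computing each straight-line distance from (-34.2, 520.8):
E (3083.7, -257.3): 3213.5 m
B (-2750.9, 2008.4): 3097.3 m
A (-1876.3, -1526.8): 2754.3 m
C (1142.5, 2831.6): 2593.1 m
D (322.9, -1334.6): 1889.5 m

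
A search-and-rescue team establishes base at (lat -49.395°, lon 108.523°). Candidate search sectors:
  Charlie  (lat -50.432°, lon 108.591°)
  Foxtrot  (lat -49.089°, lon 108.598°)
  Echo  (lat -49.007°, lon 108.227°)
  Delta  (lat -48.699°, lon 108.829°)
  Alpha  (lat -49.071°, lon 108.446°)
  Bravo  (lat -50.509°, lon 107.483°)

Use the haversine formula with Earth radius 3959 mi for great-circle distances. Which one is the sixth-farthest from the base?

Foxtrot

Distances from the base ((lat -49.395°, lon 108.523°)):
Bravo: 89.8 mi
Charlie: 71.7 mi
Delta: 50.0 mi
Echo: 30.0 mi
Alpha: 22.7 mi
Foxtrot: 21.4 mi
The sixth-farthest is Foxtrot at 21.4 mi.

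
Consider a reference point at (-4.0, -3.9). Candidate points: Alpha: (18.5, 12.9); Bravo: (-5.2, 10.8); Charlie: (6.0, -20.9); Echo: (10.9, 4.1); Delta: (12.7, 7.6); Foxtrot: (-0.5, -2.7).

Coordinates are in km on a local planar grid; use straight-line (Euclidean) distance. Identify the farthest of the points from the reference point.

Distance to each, sorted:
Alpha: 28.1 km
Delta: 20.3 km
Charlie: 19.7 km
Echo: 16.9 km
Bravo: 14.7 km
Foxtrot: 3.7 km
The farthest is Alpha at 28.1 km.

Alpha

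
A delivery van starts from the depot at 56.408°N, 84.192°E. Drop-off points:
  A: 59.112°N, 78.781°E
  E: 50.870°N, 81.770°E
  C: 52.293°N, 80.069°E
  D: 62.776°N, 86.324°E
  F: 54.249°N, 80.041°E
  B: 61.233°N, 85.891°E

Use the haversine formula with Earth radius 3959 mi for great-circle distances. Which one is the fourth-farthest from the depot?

Distances from the depot (56.408°N, 84.192°E):
D: 446.2 mi
E: 395.3 mi
B: 338.9 mi
C: 329.1 mi
A: 273.1 mi
F: 221.0 mi
The fourth-farthest is C at 329.1 mi.

C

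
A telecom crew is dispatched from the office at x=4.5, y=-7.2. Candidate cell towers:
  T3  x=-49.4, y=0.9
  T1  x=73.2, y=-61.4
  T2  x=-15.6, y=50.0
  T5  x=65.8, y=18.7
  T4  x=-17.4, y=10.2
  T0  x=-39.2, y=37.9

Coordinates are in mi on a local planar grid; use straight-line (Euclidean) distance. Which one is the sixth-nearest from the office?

Distances from the office (x=4.5, y=-7.2):
T4: 28.0 mi
T3: 54.5 mi
T2: 60.6 mi
T0: 62.8 mi
T5: 66.5 mi
T1: 87.5 mi
The sixth-nearest is T1 at 87.5 mi.

T1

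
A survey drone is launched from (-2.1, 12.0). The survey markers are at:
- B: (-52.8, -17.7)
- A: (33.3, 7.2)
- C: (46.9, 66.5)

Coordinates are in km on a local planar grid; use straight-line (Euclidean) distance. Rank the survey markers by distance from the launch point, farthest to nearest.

C, B, A

Computing each straight-line distance from (-2.1, 12.0):
C (46.9, 66.5): 73.3 km
B (-52.8, -17.7): 58.8 km
A (33.3, 7.2): 35.7 km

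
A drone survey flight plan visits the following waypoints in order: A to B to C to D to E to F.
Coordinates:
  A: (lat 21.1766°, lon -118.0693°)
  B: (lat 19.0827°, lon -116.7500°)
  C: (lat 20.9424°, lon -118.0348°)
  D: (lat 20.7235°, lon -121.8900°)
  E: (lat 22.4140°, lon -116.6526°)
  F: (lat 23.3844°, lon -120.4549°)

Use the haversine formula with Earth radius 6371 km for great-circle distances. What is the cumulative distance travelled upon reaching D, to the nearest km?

Leg distances:
A→B: 270.5 km  (cumulative 270.5 km)
B→C: 246.5 km  (cumulative 517.1 km)
C→D: 401.4 km  (cumulative 918.4 km)
Cumulative distance at D ≈ 918 km.

918 km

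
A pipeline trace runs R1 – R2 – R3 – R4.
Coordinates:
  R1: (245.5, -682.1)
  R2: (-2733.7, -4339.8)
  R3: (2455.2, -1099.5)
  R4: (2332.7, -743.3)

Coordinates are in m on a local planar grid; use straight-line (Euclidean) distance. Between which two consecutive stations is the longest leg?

Leg distances:
R1→R2: 4717.5 m
R2→R3: 6117.5 m
R3→R4: 376.7 m
The longest leg is R2–R3 at 6117.5 m.

R2–R3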